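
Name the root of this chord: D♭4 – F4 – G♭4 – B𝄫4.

Gb

Reordering Db, F, Gb, Bbb into stacked thirds gives Gb–Bbb–Db–F; the bottom of that stack, Gb, is the root.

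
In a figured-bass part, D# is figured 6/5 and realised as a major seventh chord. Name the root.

B

The figures 6/5 mean the third of the chord is in the bass. If D# is the third of a major seventh chord, the root is B (chord tones B–D#–F#–A#).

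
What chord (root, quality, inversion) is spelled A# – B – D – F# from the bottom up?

The distinct note names are A#, B, D, F#. Stacked in thirds they read B–D–F#–A#, which is a minor-major seventh chord on B.
The lowest note is A#, the seventh of the chord, so this is third inversion (figured bass 4/2).

B minor-major seventh, third inversion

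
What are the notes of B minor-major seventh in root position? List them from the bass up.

The chord tones are B–D–F#–A#. With the root (B) lowest for root position: B, D, F#, A#.

B, D, F#, A#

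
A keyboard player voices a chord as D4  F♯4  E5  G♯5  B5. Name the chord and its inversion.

E dominant ninth, third inversion

Reducing to letter names: D, F#, E, G#, B. These stack in thirds as E–G#–B–D–F# — an E dominant ninth chord.
With the seventh (D) in the bass, the chord is in third inversion.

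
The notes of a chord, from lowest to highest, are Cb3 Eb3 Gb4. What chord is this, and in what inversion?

Cb major, root position

The distinct note names are Cb, Eb, Gb. Stacked in thirds they read Cb–Eb–Gb, which is a major triad on Cb.
With the root (Cb) in the bass, the chord is in root position (figured bass 5/3).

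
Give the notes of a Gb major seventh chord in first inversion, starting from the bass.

Gb major seventh is Gb–Bb–Db–F. First inversion puts the third (Bb) in the bass, with the remaining tones above: Bb, Db, F, Gb.

Bb, Db, F, Gb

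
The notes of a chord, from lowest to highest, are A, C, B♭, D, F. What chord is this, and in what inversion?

Bb major ninth, third inversion

The distinct note names are A, C, Bb, D, F. Stacked in thirds they read Bb–D–F–A–C, which is a major ninth chord on Bb.
The lowest note is A, the seventh of the chord, so this is third inversion.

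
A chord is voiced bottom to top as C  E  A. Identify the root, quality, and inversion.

A minor, first inversion

The distinct note names are C, E, A. Stacked in thirds they read A–C–E, which is a minor triad on A.
With the third (C) in the bass, the chord is in first inversion (figured bass 6).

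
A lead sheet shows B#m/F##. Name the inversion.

B#m/F## means B# minor with F## in the bass. F## is the fifth of B# minor (B#–D#–F##), so this is second inversion.

second inversion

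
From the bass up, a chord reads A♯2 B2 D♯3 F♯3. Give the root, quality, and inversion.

The pitch classes A#, B, D#, F# arrange in thirds as B–D#–F#–A#: a B major seventh chord.
The lowest note is A#, the seventh of the chord, so this is third inversion (figured bass 4/2).

B major seventh, third inversion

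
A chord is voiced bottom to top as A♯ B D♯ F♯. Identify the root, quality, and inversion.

B major seventh, third inversion

Reducing to letter names: A#, B, D#, F#. These stack in thirds as B–D#–F#–A# — a B major seventh chord.
With the seventh (A#) in the bass, the chord is in third inversion (figured bass 4/2).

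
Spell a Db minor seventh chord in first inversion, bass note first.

Fb, Ab, Cb, Db

Spelling Db minor seventh: Db–Fb–Ab–Cb. In first inversion the third is bass, giving Fb, Ab, Cb, Db from the bottom.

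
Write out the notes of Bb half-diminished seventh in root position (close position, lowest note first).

Bb half-diminished seventh is Bb–Db–Fb–Ab. Root position puts the root (Bb) in the bass, with the remaining tones above: Bb, Db, Fb, Ab.

Bb, Db, Fb, Ab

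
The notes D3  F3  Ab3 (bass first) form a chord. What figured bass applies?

The notes D, F, Ab stack in thirds as D–F–Ab — a D diminished triad. The bass D is the root, so this is root position: figured 5/3.

5/3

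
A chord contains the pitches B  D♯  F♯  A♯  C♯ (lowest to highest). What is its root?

B

The distinct letter names are B, D#, F#, A#, C#. Arranged as a stack of thirds they read B–D#–F#–A#–C#, so B is the root (a B major ninth chord).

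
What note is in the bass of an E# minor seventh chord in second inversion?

E# minor seventh is E#–G#–B#–D#. Second inversion places the fifth in the bass: B#.

B#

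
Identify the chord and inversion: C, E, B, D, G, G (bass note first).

C major ninth, root position

The distinct note names are C, E, B, D, G. Stacked in thirds they read C–E–G–B–D, which is a major ninth chord on C.
C is the root of C major ninth; root in the bass means root position.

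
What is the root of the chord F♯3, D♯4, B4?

B

Reordering F#, D#, B into stacked thirds gives B–D#–F#; the bottom of that stack, B, is the root.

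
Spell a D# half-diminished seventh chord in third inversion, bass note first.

C#, D#, F#, A

D# half-diminished seventh is D#–F#–A–C#. Third inversion puts the seventh (C#) in the bass, with the remaining tones above: C#, D#, F#, A.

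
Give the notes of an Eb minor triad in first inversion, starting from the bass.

The chord tones are Eb–Gb–Bb. With the third (Gb) lowest for first inversion: Gb, Bb, Eb.

Gb, Bb, Eb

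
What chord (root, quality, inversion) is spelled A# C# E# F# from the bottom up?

F# major seventh, first inversion

Reducing to letter names: A#, C#, E#, F#. These stack in thirds as F#–A#–C#–E# — an F# major seventh chord.
With the third (A#) in the bass, the chord is in first inversion (figured bass 6/5).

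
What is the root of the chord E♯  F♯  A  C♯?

The distinct letter names are E#, F#, A, C#. Arranged as a stack of thirds they read F#–A–C#–E#, so F# is the root (an F# minor-major seventh chord).

F#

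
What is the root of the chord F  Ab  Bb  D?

The distinct letter names are F, Ab, Bb, D. Arranged as a stack of thirds they read Bb–D–F–Ab, so Bb is the root (a Bb dominant seventh chord).

Bb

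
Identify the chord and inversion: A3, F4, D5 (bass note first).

Reducing to letter names: A, F, D. These stack in thirds as D–F–A — a D minor triad.
A is the fifth of D minor; fifth in the bass means second inversion (figured bass 6/4).

D minor, second inversion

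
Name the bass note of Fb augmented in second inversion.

In second inversion the fifth is lowest. For Fb augmented (Fb–Ab–C) that is C.

C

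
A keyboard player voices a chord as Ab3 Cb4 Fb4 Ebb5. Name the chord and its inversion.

Fb dominant seventh, first inversion

The pitch classes Ab, Cb, Fb, Ebb arrange in thirds as Fb–Ab–Cb–Ebb: an Fb dominant seventh chord.
The lowest note is Ab, the third of the chord, so this is first inversion (figured bass 6/5).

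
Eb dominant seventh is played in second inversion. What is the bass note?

The fifth of Eb dominant seventh (Eb–G–Bb–Db) is Bb; that is the bass in second inversion.

Bb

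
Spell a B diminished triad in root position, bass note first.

B diminished is B–D–F. Root position puts the root (B) in the bass, with the remaining tones above: B, D, F.

B, D, F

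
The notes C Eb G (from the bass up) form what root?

C

C, Eb, G are the tones of a C minor triad (C–Eb–G), making C the root.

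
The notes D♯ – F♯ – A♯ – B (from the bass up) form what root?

Reordering D#, F#, A#, B into stacked thirds gives B–D#–F#–A#; the bottom of that stack, B, is the root.

B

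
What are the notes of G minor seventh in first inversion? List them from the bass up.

Spelling G minor seventh: G–Bb–D–F. In first inversion the third is bass, giving Bb, D, F, G from the bottom.

Bb, D, F, G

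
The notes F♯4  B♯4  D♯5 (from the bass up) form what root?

Reordering F#, B#, D# into stacked thirds gives B#–D#–F#; the bottom of that stack, B#, is the root.

B#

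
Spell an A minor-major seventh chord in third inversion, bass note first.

Spelling A minor-major seventh: A–C–E–G#. In third inversion the seventh is bass, giving G#, A, C, E from the bottom.

G#, A, C, E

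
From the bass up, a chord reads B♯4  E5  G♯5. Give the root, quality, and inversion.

The pitch classes B#, E, G# arrange in thirds as E–G#–B#: an E augmented triad.
With the fifth (B#) in the bass, the chord is in second inversion (figured bass 6/4).

E augmented, second inversion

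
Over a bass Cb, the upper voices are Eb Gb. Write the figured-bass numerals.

The notes Cb, Eb, Gb stack in thirds as Cb–Eb–Gb — a Cb major triad. The bass Cb is the root, so this is root position: figured 5/3.

5/3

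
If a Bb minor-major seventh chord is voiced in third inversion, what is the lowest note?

In third inversion the seventh is lowest. For Bb minor-major seventh (Bb–Db–F–A) that is A.

A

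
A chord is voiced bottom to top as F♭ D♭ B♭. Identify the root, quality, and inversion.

Bb diminished, second inversion

The pitch classes Fb, Db, Bb arrange in thirds as Bb–Db–Fb: a Bb diminished triad.
With the fifth (Fb) in the bass, the chord is in second inversion (figured bass 6/4).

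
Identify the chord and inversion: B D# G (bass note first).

The distinct note names are B, D#, G. Stacked in thirds they read G–B–D#, which is an augmented triad on G.
With the third (B) in the bass, the chord is in first inversion (figured bass 6).

G augmented, first inversion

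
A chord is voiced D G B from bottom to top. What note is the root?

Reordering D, G, B into stacked thirds gives G–B–D; the bottom of that stack, G, is the root.

G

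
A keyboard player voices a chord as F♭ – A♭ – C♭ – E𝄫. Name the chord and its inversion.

The distinct note names are Fb, Ab, Cb, Ebb. Stacked in thirds they read Fb–Ab–Cb–Ebb, which is a dominant seventh chord on Fb.
The lowest note is Fb, the root of the chord, so this is root position (figured bass 7).

Fb dominant seventh, root position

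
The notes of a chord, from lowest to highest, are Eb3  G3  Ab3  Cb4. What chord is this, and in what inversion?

The distinct note names are Eb, G, Ab, Cb. Stacked in thirds they read Ab–Cb–Eb–G, which is a minor-major seventh chord on Ab.
With the fifth (Eb) in the bass, the chord is in second inversion (figured bass 4/3).

Ab minor-major seventh, second inversion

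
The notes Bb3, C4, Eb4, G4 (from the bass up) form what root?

C

Reordering Bb, C, Eb, G into stacked thirds gives C–Eb–G–Bb; the bottom of that stack, C, is the root.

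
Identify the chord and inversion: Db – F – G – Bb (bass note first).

G half-diminished seventh, second inversion

The pitch classes Db, F, G, Bb arrange in thirds as G–Bb–Db–F: a G half-diminished seventh chord.
Db is the fifth of G half-diminished seventh; fifth in the bass means second inversion (figured bass 4/3).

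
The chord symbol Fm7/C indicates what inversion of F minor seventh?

Fm7/C means F minor seventh with C in the bass. C is the fifth of F minor seventh (F–Ab–C–Eb), so this is second inversion.

second inversion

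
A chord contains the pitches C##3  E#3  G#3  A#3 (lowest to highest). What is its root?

Reordering C##, E#, G#, A# into stacked thirds gives A#–C##–E#–G#; the bottom of that stack, A#, is the root.

A#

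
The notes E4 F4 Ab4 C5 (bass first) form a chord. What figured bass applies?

4/2

The notes E, F, Ab, C stack in thirds as F–Ab–C–E — an F minor-major seventh chord. The bass E is the seventh, so this is third inversion: figured 4/2.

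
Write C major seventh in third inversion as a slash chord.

Cmaj7/B

Third inversion of C major seventh has the seventh (B) in the bass. As a slash chord: Cmaj7/B.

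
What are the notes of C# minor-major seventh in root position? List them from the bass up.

C#, E, G#, B#

Spelling C# minor-major seventh: C#–E–G#–B#. In root position the root is bass, giving C#, E, G#, B# from the bottom.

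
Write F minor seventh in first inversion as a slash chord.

First inversion of F minor seventh has the third (Ab) in the bass. As a slash chord: Fm7/Ab.

Fm7/Ab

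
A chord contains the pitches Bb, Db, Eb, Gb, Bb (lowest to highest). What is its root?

Eb

Reordering Bb, Db, Eb, Gb into stacked thirds gives Eb–Gb–Bb–Db; the bottom of that stack, Eb, is the root.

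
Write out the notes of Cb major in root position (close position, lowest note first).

Cb, Eb, Gb

Spelling Cb major: Cb–Eb–Gb. In root position the root is bass, giving Cb, Eb, Gb from the bottom.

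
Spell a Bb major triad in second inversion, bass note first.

Bb major is Bb–D–F. Second inversion puts the fifth (F) in the bass, with the remaining tones above: F, Bb, D.

F, Bb, D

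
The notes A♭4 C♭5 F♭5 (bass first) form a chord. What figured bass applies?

6

The notes Ab, Cb, Fb stack in thirds as Fb–Ab–Cb — an Fb major triad. The bass Ab is the third, so this is first inversion: figured 6.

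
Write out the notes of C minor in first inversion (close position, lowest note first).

C minor is C–Eb–G. First inversion puts the third (Eb) in the bass, with the remaining tones above: Eb, G, C.

Eb, G, C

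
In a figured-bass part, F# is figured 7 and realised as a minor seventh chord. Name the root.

The figures 7 mean the root of the chord is in the bass. If F# is the root of a minor seventh chord, the root is F# (chord tones F#–A–C#–E).

F#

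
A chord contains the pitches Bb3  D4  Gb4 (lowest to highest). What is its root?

Gb

The distinct letter names are Bb, D, Gb. Arranged as a stack of thirds they read Gb–Bb–D, so Gb is the root (a Gb augmented triad).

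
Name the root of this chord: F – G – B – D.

G

F, G, B, D are the tones of a G dominant seventh chord (G–B–D–F), making G the root.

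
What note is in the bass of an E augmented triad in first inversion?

G#

E augmented is E–G#–B#. First inversion places the third in the bass: G#.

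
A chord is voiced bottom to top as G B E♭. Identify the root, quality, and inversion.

Reducing to letter names: G, B, Eb. These stack in thirds as Eb–G–B — an Eb augmented triad.
The lowest note is G, the third of the chord, so this is first inversion (figured bass 6).

Eb augmented, first inversion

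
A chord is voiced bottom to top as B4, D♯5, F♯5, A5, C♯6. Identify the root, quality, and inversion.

B dominant ninth, root position

The pitch classes B, D#, F#, A, C# arrange in thirds as B–D#–F#–A–C#: a B dominant ninth chord.
With the root (B) in the bass, the chord is in root position.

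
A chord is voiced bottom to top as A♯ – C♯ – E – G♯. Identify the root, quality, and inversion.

The distinct note names are A#, C#, E, G#. Stacked in thirds they read A#–C#–E–G#, which is a half-diminished seventh chord on A#.
A# is the root of A# half-diminished seventh; root in the bass means root position (figured bass 7).

A# half-diminished seventh, root position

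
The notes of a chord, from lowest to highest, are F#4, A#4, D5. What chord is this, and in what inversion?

Reducing to letter names: F#, A#, D. These stack in thirds as D–F#–A# — a D augmented triad.
The lowest note is F#, the third of the chord, so this is first inversion (figured bass 6).

D augmented, first inversion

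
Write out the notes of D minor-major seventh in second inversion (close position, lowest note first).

D minor-major seventh is D–F–A–C#. Second inversion puts the fifth (A) in the bass, with the remaining tones above: A, C#, D, F.

A, C#, D, F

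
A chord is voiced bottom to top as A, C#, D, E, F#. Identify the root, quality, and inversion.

D major ninth, second inversion

Reducing to letter names: A, C#, D, E, F#. These stack in thirds as D–F#–A–C#–E — a D major ninth chord.
With the fifth (A) in the bass, the chord is in second inversion.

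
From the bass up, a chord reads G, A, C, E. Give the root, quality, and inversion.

A minor seventh, third inversion

The distinct note names are G, A, C, E. Stacked in thirds they read A–C–E–G, which is a minor seventh chord on A.
The lowest note is G, the seventh of the chord, so this is third inversion (figured bass 4/2).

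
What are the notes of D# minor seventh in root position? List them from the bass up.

D# minor seventh is D#–F#–A#–C#. Root position puts the root (D#) in the bass, with the remaining tones above: D#, F#, A#, C#.

D#, F#, A#, C#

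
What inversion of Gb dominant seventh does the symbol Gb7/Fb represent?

Gb7/Fb means Gb dominant seventh with Fb in the bass. Fb is the seventh of Gb dominant seventh (Gb–Bb–Db–Fb), so this is third inversion.

third inversion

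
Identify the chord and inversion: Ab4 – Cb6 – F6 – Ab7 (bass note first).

F diminished, first inversion

The pitch classes Ab, Cb, F arrange in thirds as F–Ab–Cb: an F diminished triad.
The lowest note is Ab, the third of the chord, so this is first inversion (figured bass 6).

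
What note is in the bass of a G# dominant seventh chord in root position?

G# dominant seventh is G#–B#–D#–F#. Root position places the root in the bass: G#.

G#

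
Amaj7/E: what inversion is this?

second inversion

Amaj7/E means A major seventh with E in the bass. E is the fifth of A major seventh (A–C#–E–G#), so this is second inversion.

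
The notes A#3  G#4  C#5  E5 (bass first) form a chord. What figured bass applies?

The notes A#, G#, C#, E stack in thirds as A#–C#–E–G# — an A# half-diminished seventh chord. The bass A# is the root, so this is root position: figured 7.

7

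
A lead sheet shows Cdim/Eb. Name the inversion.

Cdim/Eb means C diminished with Eb in the bass. Eb is the third of C diminished (C–Eb–Gb), so this is first inversion.

first inversion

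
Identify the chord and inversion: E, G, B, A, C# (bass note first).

A dominant ninth, second inversion

Reducing to letter names: E, G, B, A, C#. These stack in thirds as A–C#–E–G–B — an A dominant ninth chord.
E is the fifth of A dominant ninth; fifth in the bass means second inversion.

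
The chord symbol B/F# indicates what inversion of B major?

second inversion

B/F# means B major with F# in the bass. F# is the fifth of B major (B–D#–F#), so this is second inversion.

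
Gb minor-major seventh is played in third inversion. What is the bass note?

In third inversion the seventh is lowest. For Gb minor-major seventh (Gb–Bbb–Db–F) that is F.

F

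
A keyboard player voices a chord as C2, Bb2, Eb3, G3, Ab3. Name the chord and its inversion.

Ab major ninth, first inversion

The distinct note names are C, Bb, Eb, G, Ab. Stacked in thirds they read Ab–C–Eb–G–Bb, which is a major ninth chord on Ab.
The lowest note is C, the third of the chord, so this is first inversion.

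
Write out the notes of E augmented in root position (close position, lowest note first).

E augmented is E–G#–B#. Root position puts the root (E) in the bass, with the remaining tones above: E, G#, B#.

E, G#, B#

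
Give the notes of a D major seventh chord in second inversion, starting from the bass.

D major seventh is D–F#–A–C#. Second inversion puts the fifth (A) in the bass, with the remaining tones above: A, C#, D, F#.

A, C#, D, F#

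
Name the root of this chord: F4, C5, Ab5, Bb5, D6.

F, C, Ab, Bb, D are the tones of a Bb dominant ninth chord (Bb–D–F–Ab–C), making Bb the root.

Bb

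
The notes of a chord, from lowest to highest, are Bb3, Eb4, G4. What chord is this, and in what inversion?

The pitch classes Bb, Eb, G arrange in thirds as Eb–G–Bb: an Eb major triad.
Bb is the fifth of Eb major; fifth in the bass means second inversion (figured bass 6/4).

Eb major, second inversion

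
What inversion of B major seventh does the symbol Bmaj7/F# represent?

second inversion

Bmaj7/F# means B major seventh with F# in the bass. F# is the fifth of B major seventh (B–D#–F#–A#), so this is second inversion.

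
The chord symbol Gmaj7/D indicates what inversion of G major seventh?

Gmaj7/D means G major seventh with D in the bass. D is the fifth of G major seventh (G–B–D–F#), so this is second inversion.

second inversion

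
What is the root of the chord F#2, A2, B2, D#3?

F#, A, B, D# are the tones of a B dominant seventh chord (B–D#–F#–A), making B the root.

B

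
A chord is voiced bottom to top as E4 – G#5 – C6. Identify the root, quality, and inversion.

C augmented, first inversion

The distinct note names are E, G#, C. Stacked in thirds they read C–E–G#, which is an augmented triad on C.
The lowest note is E, the third of the chord, so this is first inversion (figured bass 6).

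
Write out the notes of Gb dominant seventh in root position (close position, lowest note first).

Gb, Bb, Db, Fb

Spelling Gb dominant seventh: Gb–Bb–Db–Fb. In root position the root is bass, giving Gb, Bb, Db, Fb from the bottom.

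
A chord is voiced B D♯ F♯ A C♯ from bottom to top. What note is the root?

The distinct letter names are B, D#, F#, A, C#. Arranged as a stack of thirds they read B–D#–F#–A–C#, so B is the root (a B dominant ninth chord).

B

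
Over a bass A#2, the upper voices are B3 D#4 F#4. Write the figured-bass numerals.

4/2

The notes A#, B, D#, F# stack in thirds as B–D#–F#–A# — a B major seventh chord. The bass A# is the seventh, so this is third inversion: figured 4/2.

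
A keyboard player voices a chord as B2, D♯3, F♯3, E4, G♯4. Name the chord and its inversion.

E major ninth, second inversion

Reducing to letter names: B, D#, F#, E, G#. These stack in thirds as E–G#–B–D#–F# — an E major ninth chord.
With the fifth (B) in the bass, the chord is in second inversion.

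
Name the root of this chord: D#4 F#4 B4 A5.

D#, F#, B, A are the tones of a B dominant seventh chord (B–D#–F#–A), making B the root.

B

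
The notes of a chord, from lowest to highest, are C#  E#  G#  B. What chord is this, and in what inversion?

The distinct note names are C#, E#, G#, B. Stacked in thirds they read C#–E#–G#–B, which is a dominant seventh chord on C#.
C# is the root of C# dominant seventh; root in the bass means root position (figured bass 7).

C# dominant seventh, root position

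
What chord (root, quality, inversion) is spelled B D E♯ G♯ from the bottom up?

The distinct note names are B, D, E#, G#. Stacked in thirds they read E#–G#–B–D, which is a diminished seventh chord on E#.
The lowest note is B, the fifth of the chord, so this is second inversion (figured bass 4/3).

E# diminished seventh, second inversion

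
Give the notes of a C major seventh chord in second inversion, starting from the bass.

Spelling C major seventh: C–E–G–B. In second inversion the fifth is bass, giving G, B, C, E from the bottom.

G, B, C, E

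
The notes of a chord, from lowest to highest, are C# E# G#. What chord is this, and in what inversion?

Reducing to letter names: C#, E#, G#. These stack in thirds as C#–E#–G# — a C# major triad.
With the root (C#) in the bass, the chord is in root position (figured bass 5/3).

C# major, root position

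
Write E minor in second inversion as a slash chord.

Em/B

Second inversion of E minor has the fifth (B) in the bass. As a slash chord: Em/B.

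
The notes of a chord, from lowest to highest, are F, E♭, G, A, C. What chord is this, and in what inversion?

F dominant ninth, root position

Reducing to letter names: F, Eb, G, A, C. These stack in thirds as F–A–C–Eb–G — an F dominant ninth chord.
F is the root of F dominant ninth; root in the bass means root position.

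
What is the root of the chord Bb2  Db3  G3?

G

Bb, Db, G are the tones of a G diminished triad (G–Bb–Db), making G the root.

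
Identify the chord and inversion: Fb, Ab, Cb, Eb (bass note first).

Fb major seventh, root position

The distinct note names are Fb, Ab, Cb, Eb. Stacked in thirds they read Fb–Ab–Cb–Eb, which is a major seventh chord on Fb.
Fb is the root of Fb major seventh; root in the bass means root position (figured bass 7).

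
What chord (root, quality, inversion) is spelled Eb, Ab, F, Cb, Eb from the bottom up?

F half-diminished seventh, third inversion

Reducing to letter names: Eb, Ab, F, Cb. These stack in thirds as F–Ab–Cb–Eb — an F half-diminished seventh chord.
With the seventh (Eb) in the bass, the chord is in third inversion (figured bass 4/2).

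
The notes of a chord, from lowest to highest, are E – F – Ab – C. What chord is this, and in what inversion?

Reducing to letter names: E, F, Ab, C. These stack in thirds as F–Ab–C–E — an F minor-major seventh chord.
With the seventh (E) in the bass, the chord is in third inversion (figured bass 4/2).

F minor-major seventh, third inversion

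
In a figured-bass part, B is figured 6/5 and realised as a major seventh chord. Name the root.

The figures 6/5 mean the third of the chord is in the bass. If B is the third of a major seventh chord, the root is G (chord tones G–B–D–F#).

G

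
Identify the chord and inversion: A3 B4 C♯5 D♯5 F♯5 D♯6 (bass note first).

The pitch classes A, B, C#, D#, F# arrange in thirds as B–D#–F#–A–C#: a B dominant ninth chord.
With the seventh (A) in the bass, the chord is in third inversion.

B dominant ninth, third inversion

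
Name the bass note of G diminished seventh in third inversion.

Fb

The seventh of G diminished seventh (G–Bb–Db–Fb) is Fb; that is the bass in third inversion.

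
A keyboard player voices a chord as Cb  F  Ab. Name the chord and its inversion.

Reducing to letter names: Cb, F, Ab. These stack in thirds as F–Ab–Cb — an F diminished triad.
Cb is the fifth of F diminished; fifth in the bass means second inversion (figured bass 6/4).

F diminished, second inversion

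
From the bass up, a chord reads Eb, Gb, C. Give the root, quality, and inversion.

Reducing to letter names: Eb, Gb, C. These stack in thirds as C–Eb–Gb — a C diminished triad.
The lowest note is Eb, the third of the chord, so this is first inversion (figured bass 6).

C diminished, first inversion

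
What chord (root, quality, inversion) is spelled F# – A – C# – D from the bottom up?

D major seventh, first inversion

The pitch classes F#, A, C#, D arrange in thirds as D–F#–A–C#: a D major seventh chord.
With the third (F#) in the bass, the chord is in first inversion (figured bass 6/5).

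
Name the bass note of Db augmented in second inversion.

Db augmented is Db–F–A. Second inversion places the fifth in the bass: A.

A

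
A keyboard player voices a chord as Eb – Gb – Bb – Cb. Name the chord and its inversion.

Cb major seventh, first inversion

The distinct note names are Eb, Gb, Bb, Cb. Stacked in thirds they read Cb–Eb–Gb–Bb, which is a major seventh chord on Cb.
With the third (Eb) in the bass, the chord is in first inversion (figured bass 6/5).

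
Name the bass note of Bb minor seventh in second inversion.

F

Bb minor seventh is Bb–Db–F–Ab. Second inversion places the fifth in the bass: F.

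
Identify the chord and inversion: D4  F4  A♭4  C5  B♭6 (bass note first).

Bb dominant ninth, first inversion

The pitch classes D, F, Ab, C, Bb arrange in thirds as Bb–D–F–Ab–C: a Bb dominant ninth chord.
With the third (D) in the bass, the chord is in first inversion.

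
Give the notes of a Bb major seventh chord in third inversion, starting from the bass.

A, Bb, D, F

Spelling Bb major seventh: Bb–D–F–A. In third inversion the seventh is bass, giving A, Bb, D, F from the bottom.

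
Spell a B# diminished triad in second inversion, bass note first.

The chord tones are B#–D#–F#. With the fifth (F#) lowest for second inversion: F#, B#, D#.

F#, B#, D#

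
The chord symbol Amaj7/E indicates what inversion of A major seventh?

Amaj7/E means A major seventh with E in the bass. E is the fifth of A major seventh (A–C#–E–G#), so this is second inversion.

second inversion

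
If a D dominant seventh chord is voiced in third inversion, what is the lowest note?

C

In third inversion the seventh is lowest. For D dominant seventh (D–F#–A–C) that is C.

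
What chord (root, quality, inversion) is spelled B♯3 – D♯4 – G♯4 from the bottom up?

The distinct note names are B#, D#, G#. Stacked in thirds they read G#–B#–D#, which is a major triad on G#.
The lowest note is B#, the third of the chord, so this is first inversion (figured bass 6).

G# major, first inversion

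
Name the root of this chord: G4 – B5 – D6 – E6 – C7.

C

Reordering G, B, D, E, C into stacked thirds gives C–E–G–B–D; the bottom of that stack, C, is the root.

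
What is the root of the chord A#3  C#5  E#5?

A#

The distinct letter names are A#, C#, E#. Arranged as a stack of thirds they read A#–C#–E#, so A# is the root (an A# minor triad).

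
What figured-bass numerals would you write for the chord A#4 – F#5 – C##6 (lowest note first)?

6

The notes A#, F#, C## stack in thirds as F#–A#–C## — an F# augmented triad. The bass A# is the third, so this is first inversion: figured 6.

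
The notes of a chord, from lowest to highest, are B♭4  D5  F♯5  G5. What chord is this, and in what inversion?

The distinct note names are Bb, D, F#, G. Stacked in thirds they read G–Bb–D–F#, which is a minor-major seventh chord on G.
With the third (Bb) in the bass, the chord is in first inversion (figured bass 6/5).

G minor-major seventh, first inversion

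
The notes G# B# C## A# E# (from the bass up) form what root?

A#

G#, B#, C##, A#, E# are the tones of an A# dominant ninth chord (A#–C##–E#–G#–B#), making A# the root.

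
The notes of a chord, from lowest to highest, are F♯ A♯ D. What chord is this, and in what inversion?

Reducing to letter names: F#, A#, D. These stack in thirds as D–F#–A# — a D augmented triad.
F# is the third of D augmented; third in the bass means first inversion (figured bass 6).

D augmented, first inversion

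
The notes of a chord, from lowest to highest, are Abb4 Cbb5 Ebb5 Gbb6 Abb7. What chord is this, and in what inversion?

The pitch classes Abb, Cbb, Ebb, Gbb arrange in thirds as Abb–Cbb–Ebb–Gbb: an Abb minor seventh chord.
The lowest note is Abb, the root of the chord, so this is root position (figured bass 7).

Abb minor seventh, root position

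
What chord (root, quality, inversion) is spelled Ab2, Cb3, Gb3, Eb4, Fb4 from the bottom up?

Fb major ninth, first inversion

Reducing to letter names: Ab, Cb, Gb, Eb, Fb. These stack in thirds as Fb–Ab–Cb–Eb–Gb — an Fb major ninth chord.
With the third (Ab) in the bass, the chord is in first inversion.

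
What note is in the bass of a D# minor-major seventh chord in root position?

D#

D# minor-major seventh is D#–F#–A#–C##. Root position places the root in the bass: D#.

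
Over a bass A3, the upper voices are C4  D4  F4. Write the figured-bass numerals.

4/3

The notes A, C, D, F stack in thirds as D–F–A–C — a D minor seventh chord. The bass A is the fifth, so this is second inversion: figured 4/3.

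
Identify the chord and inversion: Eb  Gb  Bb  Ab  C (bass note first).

Reducing to letter names: Eb, Gb, Bb, Ab, C. These stack in thirds as Ab–C–Eb–Gb–Bb — an Ab dominant ninth chord.
With the fifth (Eb) in the bass, the chord is in second inversion.

Ab dominant ninth, second inversion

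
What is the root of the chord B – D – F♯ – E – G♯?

E

B, D, F#, E, G# are the tones of an E dominant ninth chord (E–G#–B–D–F#), making E the root.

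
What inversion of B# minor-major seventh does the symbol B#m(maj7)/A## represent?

third inversion

B#m(maj7)/A## means B# minor-major seventh with A## in the bass. A## is the seventh of B# minor-major seventh (B#–D#–F##–A##), so this is third inversion.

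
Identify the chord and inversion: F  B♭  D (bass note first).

The distinct note names are F, Bb, D. Stacked in thirds they read Bb–D–F, which is a major triad on Bb.
F is the fifth of Bb major; fifth in the bass means second inversion (figured bass 6/4).

Bb major, second inversion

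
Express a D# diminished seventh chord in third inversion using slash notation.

D#dim7/C

Third inversion of D# diminished seventh has the seventh (C) in the bass. As a slash chord: D#dim7/C.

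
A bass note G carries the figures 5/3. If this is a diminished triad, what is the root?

The figures 5/3 mean the root of the chord is in the bass. If G is the root of a diminished triad, the root is G (chord tones G–Bb–Db).

G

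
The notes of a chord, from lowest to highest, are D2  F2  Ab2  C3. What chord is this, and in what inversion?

D half-diminished seventh, root position

The pitch classes D, F, Ab, C arrange in thirds as D–F–Ab–C: a D half-diminished seventh chord.
D is the root of D half-diminished seventh; root in the bass means root position (figured bass 7).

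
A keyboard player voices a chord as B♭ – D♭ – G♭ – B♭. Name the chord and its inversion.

The pitch classes Bb, Db, Gb arrange in thirds as Gb–Bb–Db: a Gb major triad.
The lowest note is Bb, the third of the chord, so this is first inversion (figured bass 6).

Gb major, first inversion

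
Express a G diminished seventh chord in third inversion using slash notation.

Third inversion of G diminished seventh has the seventh (Fb) in the bass. As a slash chord: Gdim7/Fb.

Gdim7/Fb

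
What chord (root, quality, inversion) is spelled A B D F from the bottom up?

Reducing to letter names: A, B, D, F. These stack in thirds as B–D–F–A — a B half-diminished seventh chord.
With the seventh (A) in the bass, the chord is in third inversion (figured bass 4/2).

B half-diminished seventh, third inversion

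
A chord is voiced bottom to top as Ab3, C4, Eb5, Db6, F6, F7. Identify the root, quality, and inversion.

Db major ninth, second inversion

Reducing to letter names: Ab, C, Eb, Db, F. These stack in thirds as Db–F–Ab–C–Eb — a Db major ninth chord.
Ab is the fifth of Db major ninth; fifth in the bass means second inversion.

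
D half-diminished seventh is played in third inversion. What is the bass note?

The seventh of D half-diminished seventh (D–F–Ab–C) is C; that is the bass in third inversion.

C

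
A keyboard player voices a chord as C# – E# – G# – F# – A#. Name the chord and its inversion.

F# major ninth, second inversion

Reducing to letter names: C#, E#, G#, F#, A#. These stack in thirds as F#–A#–C#–E#–G# — an F# major ninth chord.
The lowest note is C#, the fifth of the chord, so this is second inversion.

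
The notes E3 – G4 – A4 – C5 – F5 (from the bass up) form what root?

F

The distinct letter names are E, G, A, C, F. Arranged as a stack of thirds they read F–A–C–E–G, so F is the root (an F major ninth chord).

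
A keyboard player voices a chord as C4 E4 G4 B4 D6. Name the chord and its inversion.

C major ninth, root position

The distinct note names are C, E, G, B, D. Stacked in thirds they read C–E–G–B–D, which is a major ninth chord on C.
With the root (C) in the bass, the chord is in root position.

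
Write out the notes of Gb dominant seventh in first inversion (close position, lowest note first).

Spelling Gb dominant seventh: Gb–Bb–Db–Fb. In first inversion the third is bass, giving Bb, Db, Fb, Gb from the bottom.

Bb, Db, Fb, Gb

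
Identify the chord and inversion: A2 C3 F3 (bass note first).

F major, first inversion

The pitch classes A, C, F arrange in thirds as F–A–C: an F major triad.
The lowest note is A, the third of the chord, so this is first inversion (figured bass 6).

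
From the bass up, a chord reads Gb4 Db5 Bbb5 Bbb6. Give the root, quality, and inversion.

Gb minor, root position

Reducing to letter names: Gb, Db, Bbb. These stack in thirds as Gb–Bbb–Db — a Gb minor triad.
The lowest note is Gb, the root of the chord, so this is root position (figured bass 5/3).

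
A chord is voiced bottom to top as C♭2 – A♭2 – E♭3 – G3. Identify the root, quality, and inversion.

Ab minor-major seventh, first inversion

The distinct note names are Cb, Ab, Eb, G. Stacked in thirds they read Ab–Cb–Eb–G, which is a minor-major seventh chord on Ab.
With the third (Cb) in the bass, the chord is in first inversion (figured bass 6/5).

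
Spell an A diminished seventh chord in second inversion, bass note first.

Eb, Gb, A, C

The chord tones are A–C–Eb–Gb. With the fifth (Eb) lowest for second inversion: Eb, Gb, A, C.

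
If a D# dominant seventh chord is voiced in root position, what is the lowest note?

D# dominant seventh is D#–F##–A#–C#. Root position places the root in the bass: D#.

D#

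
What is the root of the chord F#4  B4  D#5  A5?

Reordering F#, B, D#, A into stacked thirds gives B–D#–F#–A; the bottom of that stack, B, is the root.

B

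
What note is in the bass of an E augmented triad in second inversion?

B#

In second inversion the fifth is lowest. For E augmented (E–G#–B#) that is B#.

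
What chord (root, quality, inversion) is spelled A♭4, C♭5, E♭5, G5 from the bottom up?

The pitch classes Ab, Cb, Eb, G arrange in thirds as Ab–Cb–Eb–G: an Ab minor-major seventh chord.
With the root (Ab) in the bass, the chord is in root position (figured bass 7).

Ab minor-major seventh, root position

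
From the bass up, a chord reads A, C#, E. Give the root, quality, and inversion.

The pitch classes A, C#, E arrange in thirds as A–C#–E: an A major triad.
A is the root of A major; root in the bass means root position (figured bass 5/3).

A major, root position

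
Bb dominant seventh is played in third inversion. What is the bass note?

In third inversion the seventh is lowest. For Bb dominant seventh (Bb–D–F–Ab) that is Ab.

Ab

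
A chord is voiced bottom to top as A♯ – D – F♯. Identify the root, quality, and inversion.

D augmented, second inversion

The pitch classes A#, D, F# arrange in thirds as D–F#–A#: a D augmented triad.
With the fifth (A#) in the bass, the chord is in second inversion (figured bass 6/4).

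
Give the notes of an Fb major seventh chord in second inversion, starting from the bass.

The chord tones are Fb–Ab–Cb–Eb. With the fifth (Cb) lowest for second inversion: Cb, Eb, Fb, Ab.

Cb, Eb, Fb, Ab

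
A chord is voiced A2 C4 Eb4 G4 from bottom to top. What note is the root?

A, C, Eb, G are the tones of an A half-diminished seventh chord (A–C–Eb–G), making A the root.

A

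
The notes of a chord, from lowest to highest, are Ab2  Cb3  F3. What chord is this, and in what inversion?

F diminished, first inversion

The distinct note names are Ab, Cb, F. Stacked in thirds they read F–Ab–Cb, which is a diminished triad on F.
The lowest note is Ab, the third of the chord, so this is first inversion (figured bass 6).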